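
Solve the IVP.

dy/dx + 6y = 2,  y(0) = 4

General solution: y = 1/3 + Ce^(-6x)
Applying y(0) = 4: C = 4 - 1/3 = 11/3
Particular solution: y = 1/3 + (11/3)e^(-6x)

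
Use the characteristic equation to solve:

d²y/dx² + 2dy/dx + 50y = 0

Characteristic equation: r² + 2r + 50 = 0
Roots: r = -1 ± 7i (complex conjugates)
General solution: y = e^(-x)(C₁cos(7x) + C₂sin(7x))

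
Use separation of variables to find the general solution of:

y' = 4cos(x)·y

Separating variables and integrating:
ln|y| = 4sin(x) + C

General solution: y = Ce^(4sin(x))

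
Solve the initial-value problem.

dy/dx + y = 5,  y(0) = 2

General solution: y = 5 + Ce^(-x)
Applying y(0) = 2: C = 2 - 5 = -3
Particular solution: y = 5 - 3e^(-x)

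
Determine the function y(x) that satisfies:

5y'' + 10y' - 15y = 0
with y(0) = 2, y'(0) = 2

General solution: y = C₁e^x + C₂e^(-3x)
Applying ICs: C₁ = 2, C₂ = 0
Particular solution: y = 2e^x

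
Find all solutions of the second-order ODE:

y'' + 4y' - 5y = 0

Characteristic equation: r² + 4r - 5 = 0
Roots: r = 1, -5 (distinct real)
General solution: y = C₁e^x + C₂e^(-5x)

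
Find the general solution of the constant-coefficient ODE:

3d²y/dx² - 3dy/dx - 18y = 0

Characteristic equation: 3r² - 3r - 18 = 0
Divide by 3: r² - r - 6 = 0
Roots: r = 3, -2 (distinct real)
General solution: y = C₁e^(3x) + C₂e^(-2x)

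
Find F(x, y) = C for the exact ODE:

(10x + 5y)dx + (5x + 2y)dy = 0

Verify exactness: ∂M/∂y = ∂N/∂x ✓
Find F(x,y) such that ∂F/∂x = M, ∂F/∂y = N
Solution: 5x² + 5xy + y² = C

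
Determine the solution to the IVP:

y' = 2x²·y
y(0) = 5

General solution: y = Ce^(2x³/3)
Applying IC y(0) = 5:
Particular solution: y = 5e^(2x³/3)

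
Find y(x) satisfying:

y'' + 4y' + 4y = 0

Characteristic equation: r² + 4r + 4 = 0
Factored: (r + 2)² = 0
Repeated root: r = -2
General solution: y = (C₁ + C₂x)e^(-2x)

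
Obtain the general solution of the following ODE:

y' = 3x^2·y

Separating variables and integrating:
ln|y| = x^3 + C

General solution: y = Ce^(x^3)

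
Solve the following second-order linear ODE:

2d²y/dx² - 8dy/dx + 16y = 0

Characteristic equation: 2r² - 8r + 16 = 0
Divide by 2: r² - 4r + 8 = 0
Roots: r = 2 ± 2i (complex conjugates)
General solution: y = e^(2x)(C₁cos(2x) + C₂sin(2x))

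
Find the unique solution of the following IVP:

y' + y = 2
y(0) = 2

General solution: y = 2 + Ce^(-x)
Applying y(0) = 2: C = 2 - 2 = 0
Particular solution: y = 2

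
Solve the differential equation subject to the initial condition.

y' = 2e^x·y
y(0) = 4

General solution: y = Ce^(2e^x)
Applying IC y(0) = 4:
Particular solution: y = 4e^(2(e^x - 1))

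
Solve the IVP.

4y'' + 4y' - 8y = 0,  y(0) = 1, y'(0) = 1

General solution: y = C₁e^x + C₂e^(-2x)
Applying ICs: C₁ = 1, C₂ = 0
Particular solution: y = e^x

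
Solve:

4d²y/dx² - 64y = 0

Characteristic equation: 4r² - 64 = 0
Divide by 4: r² - 16 = 0
Roots: r = 4, -4 (distinct real)
General solution: y = C₁e^(4x) + C₂e^(-4x)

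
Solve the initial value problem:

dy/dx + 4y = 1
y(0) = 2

General solution: y = 1/4 + Ce^(-4x)
Applying y(0) = 2: C = 2 - 1/4 = 7/4
Particular solution: y = 1/4 + (7/4)e^(-4x)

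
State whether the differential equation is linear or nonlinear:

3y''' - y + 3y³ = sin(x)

Nonlinear (y³ term)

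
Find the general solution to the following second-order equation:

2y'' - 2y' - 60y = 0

Characteristic equation: 2r² - 2r - 60 = 0
Divide by 2: r² - r - 30 = 0
Roots: r = 6, -5 (distinct real)
General solution: y = C₁e^(6x) + C₂e^(-5x)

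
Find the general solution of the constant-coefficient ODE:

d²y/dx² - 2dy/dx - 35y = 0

Characteristic equation: r² - 2r - 35 = 0
Roots: r = 7, -5 (distinct real)
General solution: y = C₁e^(7x) + C₂e^(-5x)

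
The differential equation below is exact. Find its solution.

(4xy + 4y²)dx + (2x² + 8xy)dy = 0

Verify exactness: ∂M/∂y = ∂N/∂x ✓
Find F(x,y) such that ∂F/∂x = M, ∂F/∂y = N
Solution: 2x²y + 4xy² = C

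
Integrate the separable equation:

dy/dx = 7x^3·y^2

Separating variables and integrating:
-1/y = 7x^4/4 + C

General solution: y^-1 = (-7/4)x^4 + C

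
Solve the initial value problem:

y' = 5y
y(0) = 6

General solution: y = Ce^(5x)
Applying IC y(0) = 6:
Particular solution: y = 6e^(5x)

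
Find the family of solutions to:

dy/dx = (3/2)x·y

Separating variables and integrating:
ln|y| = 3x^2/4 + C

General solution: y = Ce^(3x^2/4)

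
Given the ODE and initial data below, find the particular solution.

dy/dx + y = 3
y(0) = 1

General solution: y = 3 + Ce^(-x)
Applying y(0) = 1: C = 1 - 3 = -2
Particular solution: y = 3 - 2e^(-x)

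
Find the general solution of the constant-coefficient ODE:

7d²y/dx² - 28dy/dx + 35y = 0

Characteristic equation: 7r² - 28r + 35 = 0
Divide by 7: r² - 4r + 5 = 0
Roots: r = 2 ± i (complex conjugates)
General solution: y = e^(2x)(C₁cos(x) + C₂sin(x))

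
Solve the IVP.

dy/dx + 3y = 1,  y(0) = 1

General solution: y = 1/3 + Ce^(-3x)
Applying y(0) = 1: C = 1 - 1/3 = 2/3
Particular solution: y = 1/3 + (2/3)e^(-3x)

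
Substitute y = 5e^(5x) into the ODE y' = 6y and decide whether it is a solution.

Verification:
y = 5e^(5x)
y' = 25e^(5x)
But 6y = 30e^(5x)
y' ≠ 6y — the derivative does not match

No, it is not a solution.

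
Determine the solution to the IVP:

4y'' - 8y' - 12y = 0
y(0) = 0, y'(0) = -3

General solution: y = C₁e^(3x) + C₂e^(-x)
Applying ICs: C₁ = -3/4, C₂ = 3/4
Particular solution: y = -(3/4)e^(3x) + (3/4)e^(-x)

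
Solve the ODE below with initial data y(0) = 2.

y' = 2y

General solution: y = Ce^(2x)
Applying IC y(0) = 2:
Particular solution: y = 2e^(2x)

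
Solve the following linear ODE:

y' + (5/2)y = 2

Using integrating factor method:

General solution: y = 4/5 + Ce^(-5x/2)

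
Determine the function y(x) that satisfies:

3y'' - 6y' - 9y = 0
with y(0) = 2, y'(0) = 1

General solution: y = C₁e^(3x) + C₂e^(-x)
Applying ICs: C₁ = 3/4, C₂ = 5/4
Particular solution: y = (3/4)e^(3x) + (5/4)e^(-x)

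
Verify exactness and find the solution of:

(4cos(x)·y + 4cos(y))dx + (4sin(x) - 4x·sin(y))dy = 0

Verify exactness: ∂M/∂y = ∂N/∂x ✓
Find F(x,y) such that ∂F/∂x = M, ∂F/∂y = N
Solution: 4sin(x)·y + 4x·cos(y) = C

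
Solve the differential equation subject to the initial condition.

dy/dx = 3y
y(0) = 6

General solution: y = Ce^(3x)
Applying IC y(0) = 6:
Particular solution: y = 6e^(3x)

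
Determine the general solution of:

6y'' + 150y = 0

Characteristic equation: 6r² + 150 = 0
Divide by 6: r² + 25 = 0
Roots: r = ±5i (complex conjugates)
General solution: y = C₁cos(5x) + C₂sin(5x)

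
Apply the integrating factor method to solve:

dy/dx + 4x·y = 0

Using integrating factor method:

General solution: y = Ce^(-2x^2)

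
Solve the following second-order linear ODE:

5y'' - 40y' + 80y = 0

Characteristic equation: 5r² - 40r + 80 = 0
Divide by 5: r² - 8r + 16 = 0
Factored: (r - 4)² = 0
Repeated root: r = 4
General solution: y = (C₁ + C₂x)e^(4x)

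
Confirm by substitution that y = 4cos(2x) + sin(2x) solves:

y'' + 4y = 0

Verification:
y'' = -16cos(2x) - 4sin(2x)
y'' + 4y = 0 ✓

Yes, it is a solution.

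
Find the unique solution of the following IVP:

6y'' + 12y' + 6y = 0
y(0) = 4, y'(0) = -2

General solution: y = (C₁ + C₂x)e^(-x)
Repeated root r = -1
Applying ICs: C₁ = 4, C₂ = 2
Particular solution: y = (4 + 2x)e^(-x)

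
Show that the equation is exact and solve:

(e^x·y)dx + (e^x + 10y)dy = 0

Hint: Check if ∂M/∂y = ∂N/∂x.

Verify exactness: ∂M/∂y = ∂N/∂x ✓
Find F(x,y) such that ∂F/∂x = M, ∂F/∂y = N
Solution: e^x·y + 5y² = C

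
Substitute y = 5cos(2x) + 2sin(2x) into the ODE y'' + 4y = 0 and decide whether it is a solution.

Verification:
y'' = -20cos(2x) - 8sin(2x)
y'' + 4y = 0 ✓

Yes, it is a solution.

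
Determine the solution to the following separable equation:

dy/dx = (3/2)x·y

Separating variables and integrating:
ln|y| = 3x^2/4 + C

General solution: y = Ce^(3x^2/4)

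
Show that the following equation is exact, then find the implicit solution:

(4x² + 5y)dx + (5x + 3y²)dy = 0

Verify exactness: ∂M/∂y = ∂N/∂x ✓
Find F(x,y) such that ∂F/∂x = M, ∂F/∂y = N
Solution: 4x³/3 + 5xy + y³ = C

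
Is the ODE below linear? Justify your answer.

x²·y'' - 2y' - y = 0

Yes. Linear (y and its derivatives appear to the first power only, no products of y terms)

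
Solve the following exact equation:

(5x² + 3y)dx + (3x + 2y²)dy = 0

Verify exactness: ∂M/∂y = ∂N/∂x ✓
Find F(x,y) such that ∂F/∂x = M, ∂F/∂y = N
Solution: 5x³/3 + 3xy + 2y³/3 = C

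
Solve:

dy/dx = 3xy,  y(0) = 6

General solution: y = Ce^(3x²/2)
Applying IC y(0) = 6:
Particular solution: y = 6e^(3x²/2)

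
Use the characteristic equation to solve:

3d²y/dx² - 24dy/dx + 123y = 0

Characteristic equation: 3r² - 24r + 123 = 0
Divide by 3: r² - 8r + 41 = 0
Roots: r = 4 ± 5i (complex conjugates)
General solution: y = e^(4x)(C₁cos(5x) + C₂sin(5x))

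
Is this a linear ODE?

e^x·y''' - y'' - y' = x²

Yes. Linear (y and its derivatives appear to the first power only, no products of y terms)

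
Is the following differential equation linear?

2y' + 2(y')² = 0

No. Nonlinear ((y')² term)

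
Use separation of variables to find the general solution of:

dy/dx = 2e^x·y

Separating variables and integrating:
ln|y| = 2e^x + C

General solution: y = Ce^(2e^x)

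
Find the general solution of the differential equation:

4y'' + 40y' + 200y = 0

Characteristic equation: 4r² + 40r + 200 = 0
Divide by 4: r² + 10r + 50 = 0
Roots: r = -5 ± 5i (complex conjugates)
General solution: y = e^(-5x)(C₁cos(5x) + C₂sin(5x))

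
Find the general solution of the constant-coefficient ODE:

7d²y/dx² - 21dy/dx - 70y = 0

Characteristic equation: 7r² - 21r - 70 = 0
Divide by 7: r² - 3r - 10 = 0
Roots: r = 5, -2 (distinct real)
General solution: y = C₁e^(5x) + C₂e^(-2x)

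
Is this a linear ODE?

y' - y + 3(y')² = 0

No. Nonlinear ((y')² term)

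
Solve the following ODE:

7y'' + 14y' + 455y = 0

Characteristic equation: 7r² + 14r + 455 = 0
Divide by 7: r² + 2r + 65 = 0
Roots: r = -1 ± 8i (complex conjugates)
General solution: y = e^(-x)(C₁cos(8x) + C₂sin(8x))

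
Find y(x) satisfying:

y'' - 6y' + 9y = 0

Characteristic equation: r² - 6r + 9 = 0
Factored: (r - 3)² = 0
Repeated root: r = 3
General solution: y = (C₁ + C₂x)e^(3x)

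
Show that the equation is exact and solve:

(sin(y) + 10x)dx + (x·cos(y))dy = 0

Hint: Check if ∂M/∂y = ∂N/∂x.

Verify exactness: ∂M/∂y = ∂N/∂x ✓
Find F(x,y) such that ∂F/∂x = M, ∂F/∂y = N
Solution: x·sin(y) + 5x² = C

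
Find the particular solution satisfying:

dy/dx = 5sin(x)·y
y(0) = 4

General solution: y = Ce^(-5cos(x))
Applying IC y(0) = 4:
Particular solution: y = 4e^(5(1-cos(x)))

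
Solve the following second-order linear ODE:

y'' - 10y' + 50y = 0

Characteristic equation: r² - 10r + 50 = 0
Roots: r = 5 ± 5i (complex conjugates)
General solution: y = e^(5x)(C₁cos(5x) + C₂sin(5x))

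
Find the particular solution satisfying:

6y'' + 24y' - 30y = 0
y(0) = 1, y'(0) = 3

General solution: y = C₁e^x + C₂e^(-5x)
Applying ICs: C₁ = 4/3, C₂ = -1/3
Particular solution: y = (4/3)e^x - (1/3)e^(-5x)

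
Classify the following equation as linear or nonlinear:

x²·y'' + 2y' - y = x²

Linear (y and its derivatives appear to the first power only, no products of y terms)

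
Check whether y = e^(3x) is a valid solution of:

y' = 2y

Verification:
y = e^(3x)
y' = 3e^(3x)
But 2y = 2e^(3x)
y' ≠ 2y — the derivative does not match

No, it is not a solution.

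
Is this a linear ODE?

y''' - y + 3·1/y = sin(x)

No. Nonlinear (1/y term)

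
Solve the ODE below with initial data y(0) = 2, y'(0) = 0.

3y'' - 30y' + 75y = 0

General solution: y = (C₁ + C₂x)e^(5x)
Repeated root r = 5
Applying ICs: C₁ = 2, C₂ = -10
Particular solution: y = (2 - 10x)e^(5x)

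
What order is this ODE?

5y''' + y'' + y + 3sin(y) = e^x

The order is 3 (highest derivative is of order 3).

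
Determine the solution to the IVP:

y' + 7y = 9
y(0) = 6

General solution: y = 9/7 + Ce^(-7x)
Applying y(0) = 6: C = 6 - 9/7 = 33/7
Particular solution: y = 9/7 + (33/7)e^(-7x)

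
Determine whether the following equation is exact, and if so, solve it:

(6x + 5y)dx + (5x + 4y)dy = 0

Verify exactness: ∂M/∂y = ∂N/∂x ✓
Find F(x,y) such that ∂F/∂x = M, ∂F/∂y = N
Solution: 3x² + 5xy + 2y² = C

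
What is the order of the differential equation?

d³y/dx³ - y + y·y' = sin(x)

The order is 3 (highest derivative is of order 3).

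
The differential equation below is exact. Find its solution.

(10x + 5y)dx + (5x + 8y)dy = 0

Verify exactness: ∂M/∂y = ∂N/∂x ✓
Find F(x,y) such that ∂F/∂x = M, ∂F/∂y = N
Solution: 5x² + 5xy + 4y² = C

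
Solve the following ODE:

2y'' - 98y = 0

Characteristic equation: 2r² - 98 = 0
Divide by 2: r² - 49 = 0
Roots: r = 7, -7 (distinct real)
General solution: y = C₁e^(7x) + C₂e^(-7x)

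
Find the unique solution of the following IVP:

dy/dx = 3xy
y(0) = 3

General solution: y = Ce^(3x²/2)
Applying IC y(0) = 3:
Particular solution: y = 3e^(3x²/2)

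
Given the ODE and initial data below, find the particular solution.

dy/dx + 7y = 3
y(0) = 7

General solution: y = 3/7 + Ce^(-7x)
Applying y(0) = 7: C = 7 - 3/7 = 46/7
Particular solution: y = 3/7 + (46/7)e^(-7x)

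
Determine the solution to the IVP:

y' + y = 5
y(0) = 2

General solution: y = 5 + Ce^(-x)
Applying y(0) = 2: C = 2 - 5 = -3
Particular solution: y = 5 - 3e^(-x)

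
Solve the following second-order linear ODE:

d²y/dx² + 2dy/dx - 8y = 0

Characteristic equation: r² + 2r - 8 = 0
Roots: r = 2, -4 (distinct real)
General solution: y = C₁e^(2x) + C₂e^(-4x)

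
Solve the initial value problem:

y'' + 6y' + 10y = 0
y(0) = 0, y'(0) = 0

General solution: y = e^(-3x)(C₁cos(x) + C₂sin(x))
Complex roots r = -3 ± i
Applying ICs: C₁ = 0, C₂ = 0
Particular solution: y = 0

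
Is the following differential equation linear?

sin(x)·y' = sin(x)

Yes. Linear (y and its derivatives appear to the first power only, no products of y terms)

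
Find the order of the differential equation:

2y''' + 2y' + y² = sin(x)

The order is 3 (highest derivative is of order 3).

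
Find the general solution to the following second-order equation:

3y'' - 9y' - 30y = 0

Characteristic equation: 3r² - 9r - 30 = 0
Divide by 3: r² - 3r - 10 = 0
Roots: r = 5, -2 (distinct real)
General solution: y = C₁e^(5x) + C₂e^(-2x)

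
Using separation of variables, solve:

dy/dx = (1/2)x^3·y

Separating variables and integrating:
ln|y| = x^4/8 + C

General solution: y = Ce^(x^4/8)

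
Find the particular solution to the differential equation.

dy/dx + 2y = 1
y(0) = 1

General solution: y = 1/2 + Ce^(-2x)
Applying y(0) = 1: C = 1 - 1/2 = 1/2
Particular solution: y = 1/2 + (1/2)e^(-2x)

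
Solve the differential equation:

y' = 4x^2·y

Separating variables and integrating:
ln|y| = 4x^3/3 + C

General solution: y = Ce^(4x^3/3)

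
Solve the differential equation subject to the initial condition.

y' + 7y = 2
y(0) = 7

General solution: y = 2/7 + Ce^(-7x)
Applying y(0) = 7: C = 7 - 2/7 = 47/7
Particular solution: y = 2/7 + (47/7)e^(-7x)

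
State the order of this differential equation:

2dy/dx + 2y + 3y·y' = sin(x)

The order is 1 (highest derivative is of order 1).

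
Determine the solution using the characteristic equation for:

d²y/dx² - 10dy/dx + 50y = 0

Characteristic equation: r² - 10r + 50 = 0
Roots: r = 5 ± 5i (complex conjugates)
General solution: y = e^(5x)(C₁cos(5x) + C₂sin(5x))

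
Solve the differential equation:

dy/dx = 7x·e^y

Separating variables and integrating:
-e^(-y) = 7x²/2 + C

General solution: y = -ln(C - 7x²/2)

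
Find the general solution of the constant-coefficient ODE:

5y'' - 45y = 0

Characteristic equation: 5r² - 45 = 0
Divide by 5: r² - 9 = 0
Roots: r = 3, -3 (distinct real)
General solution: y = C₁e^(3x) + C₂e^(-3x)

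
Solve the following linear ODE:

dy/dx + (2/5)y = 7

Using integrating factor method:

General solution: y = 35/2 + Ce^(-2x/5)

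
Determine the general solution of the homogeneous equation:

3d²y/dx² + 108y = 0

Characteristic equation: 3r² + 108 = 0
Divide by 3: r² + 36 = 0
Roots: r = ±6i (complex conjugates)
General solution: y = C₁cos(6x) + C₂sin(6x)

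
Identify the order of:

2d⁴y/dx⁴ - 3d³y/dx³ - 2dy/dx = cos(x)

The order is 4 (highest derivative is of order 4).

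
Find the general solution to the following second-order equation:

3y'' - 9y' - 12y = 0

Characteristic equation: 3r² - 9r - 12 = 0
Divide by 3: r² - 3r - 4 = 0
Roots: r = 4, -1 (distinct real)
General solution: y = C₁e^(4x) + C₂e^(-x)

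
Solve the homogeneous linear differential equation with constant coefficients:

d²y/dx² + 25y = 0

Characteristic equation: r² + 25 = 0
Roots: r = ±5i (complex conjugates)
General solution: y = C₁cos(5x) + C₂sin(5x)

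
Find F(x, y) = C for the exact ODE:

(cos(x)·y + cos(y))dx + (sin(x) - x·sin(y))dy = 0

Verify exactness: ∂M/∂y = ∂N/∂x ✓
Find F(x,y) such that ∂F/∂x = M, ∂F/∂y = N
Solution: sin(x)·y + x·cos(y) = C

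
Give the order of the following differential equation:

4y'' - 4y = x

The order is 2 (highest derivative is of order 2).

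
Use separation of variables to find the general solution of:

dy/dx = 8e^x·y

Separating variables and integrating:
ln|y| = 8e^x + C

General solution: y = Ce^(8e^x)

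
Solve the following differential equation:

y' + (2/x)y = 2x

Using integrating factor method:

General solution: y = (1/2)x^2 + Cx^(-2)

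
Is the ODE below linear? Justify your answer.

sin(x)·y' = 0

Yes. Linear (y and its derivatives appear to the first power only, no products of y terms)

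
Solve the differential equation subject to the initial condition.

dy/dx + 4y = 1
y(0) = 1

General solution: y = 1/4 + Ce^(-4x)
Applying y(0) = 1: C = 1 - 1/4 = 3/4
Particular solution: y = 1/4 + (3/4)e^(-4x)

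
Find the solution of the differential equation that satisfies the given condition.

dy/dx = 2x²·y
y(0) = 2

General solution: y = Ce^(2x³/3)
Applying IC y(0) = 2:
Particular solution: y = 2e^(2x³/3)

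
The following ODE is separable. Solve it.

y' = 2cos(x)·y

Separating variables and integrating:
ln|y| = 2sin(x) + C

General solution: y = Ce^(2sin(x))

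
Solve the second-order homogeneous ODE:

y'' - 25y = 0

Characteristic equation: r² - 25 = 0
Roots: r = 5, -5 (distinct real)
General solution: y = C₁e^(5x) + C₂e^(-5x)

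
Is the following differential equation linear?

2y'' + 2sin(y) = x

No. Nonlinear (sin(y) is nonlinear in y)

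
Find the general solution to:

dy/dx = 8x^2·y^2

Separating variables and integrating:
-1/y = 8x^3/3 + C

General solution: y^-1 = (-8/3)x^3 + C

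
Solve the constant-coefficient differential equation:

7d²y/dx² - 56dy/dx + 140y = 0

Characteristic equation: 7r² - 56r + 140 = 0
Divide by 7: r² - 8r + 20 = 0
Roots: r = 4 ± 2i (complex conjugates)
General solution: y = e^(4x)(C₁cos(2x) + C₂sin(2x))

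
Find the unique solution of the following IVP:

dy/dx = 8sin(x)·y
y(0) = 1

General solution: y = Ce^(-8cos(x))
Applying IC y(0) = 1:
Particular solution: y = e^(8(1-cos(x)))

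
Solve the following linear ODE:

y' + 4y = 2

Using integrating factor method:

General solution: y = 1/2 + Ce^(-4x)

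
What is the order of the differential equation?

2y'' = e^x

The order is 2 (highest derivative is of order 2).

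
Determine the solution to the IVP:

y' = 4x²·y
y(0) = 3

General solution: y = Ce^(4x³/3)
Applying IC y(0) = 3:
Particular solution: y = 3e^(4x³/3)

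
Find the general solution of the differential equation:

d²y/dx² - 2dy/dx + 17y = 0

Characteristic equation: r² - 2r + 17 = 0
Roots: r = 1 ± 4i (complex conjugates)
General solution: y = e^x(C₁cos(4x) + C₂sin(4x))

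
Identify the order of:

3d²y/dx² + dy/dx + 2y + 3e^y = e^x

The order is 2 (highest derivative is of order 2).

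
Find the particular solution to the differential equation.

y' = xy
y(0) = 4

General solution: y = Ce^(x²/2)
Applying IC y(0) = 4:
Particular solution: y = 4e^(x²/2)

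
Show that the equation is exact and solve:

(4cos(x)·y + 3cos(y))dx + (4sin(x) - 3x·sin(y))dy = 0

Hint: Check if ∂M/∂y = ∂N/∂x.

Verify exactness: ∂M/∂y = ∂N/∂x ✓
Find F(x,y) such that ∂F/∂x = M, ∂F/∂y = N
Solution: 4sin(x)·y + 3x·cos(y) = C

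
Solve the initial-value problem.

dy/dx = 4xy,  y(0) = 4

General solution: y = Ce^(2x²)
Applying IC y(0) = 4:
Particular solution: y = 4e^(2x²)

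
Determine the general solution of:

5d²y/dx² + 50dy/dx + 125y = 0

Characteristic equation: 5r² + 50r + 125 = 0
Divide by 5: r² + 10r + 25 = 0
Factored: (r + 5)² = 0
Repeated root: r = -5
General solution: y = (C₁ + C₂x)e^(-5x)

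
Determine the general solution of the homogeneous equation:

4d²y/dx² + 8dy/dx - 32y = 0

Characteristic equation: 4r² + 8r - 32 = 0
Divide by 4: r² + 2r - 8 = 0
Roots: r = 2, -4 (distinct real)
General solution: y = C₁e^(2x) + C₂e^(-4x)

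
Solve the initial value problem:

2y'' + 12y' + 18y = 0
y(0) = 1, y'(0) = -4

General solution: y = (C₁ + C₂x)e^(-3x)
Repeated root r = -3
Applying ICs: C₁ = 1, C₂ = -1
Particular solution: y = (1 - x)e^(-3x)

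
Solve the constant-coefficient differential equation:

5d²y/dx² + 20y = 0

Characteristic equation: 5r² + 20 = 0
Divide by 5: r² + 4 = 0
Roots: r = ±2i (complex conjugates)
General solution: y = C₁cos(2x) + C₂sin(2x)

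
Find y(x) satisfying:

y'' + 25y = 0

Characteristic equation: r² + 25 = 0
Roots: r = ±5i (complex conjugates)
General solution: y = C₁cos(5x) + C₂sin(5x)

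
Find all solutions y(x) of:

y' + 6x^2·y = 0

Using integrating factor method:

General solution: y = Ce^(-2x^3)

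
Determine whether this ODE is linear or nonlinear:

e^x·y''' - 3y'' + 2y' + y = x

Linear (y and its derivatives appear to the first power only, no products of y terms)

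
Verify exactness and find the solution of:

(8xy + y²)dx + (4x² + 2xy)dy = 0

Verify exactness: ∂M/∂y = ∂N/∂x ✓
Find F(x,y) such that ∂F/∂x = M, ∂F/∂y = N
Solution: 4x²y + xy² = C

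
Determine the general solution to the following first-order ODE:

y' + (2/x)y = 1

Using integrating factor method:

General solution: y = (1/3)x + Cx^(-2)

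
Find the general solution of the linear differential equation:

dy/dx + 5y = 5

Using integrating factor method:

General solution: y = 1 + Ce^(-5x)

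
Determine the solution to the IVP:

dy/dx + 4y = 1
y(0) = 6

General solution: y = 1/4 + Ce^(-4x)
Applying y(0) = 6: C = 6 - 1/4 = 23/4
Particular solution: y = 1/4 + (23/4)e^(-4x)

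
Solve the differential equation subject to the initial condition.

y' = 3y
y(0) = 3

General solution: y = Ce^(3x)
Applying IC y(0) = 3:
Particular solution: y = 3e^(3x)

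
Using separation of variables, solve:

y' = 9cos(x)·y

Separating variables and integrating:
ln|y| = 9sin(x) + C

General solution: y = Ce^(9sin(x))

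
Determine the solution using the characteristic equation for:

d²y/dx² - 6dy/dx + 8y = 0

Characteristic equation: r² - 6r + 8 = 0
Roots: r = 4, 2 (distinct real)
General solution: y = C₁e^(4x) + C₂e^(2x)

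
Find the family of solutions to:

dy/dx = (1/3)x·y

Separating variables and integrating:
ln|y| = x^2/6 + C

General solution: y = Ce^(x^2/6)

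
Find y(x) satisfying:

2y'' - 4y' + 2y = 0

Characteristic equation: 2r² - 4r + 2 = 0
Divide by 2: r² - 2r + 1 = 0
Factored: (r - 1)² = 0
Repeated root: r = 1
General solution: y = (C₁ + C₂x)e^x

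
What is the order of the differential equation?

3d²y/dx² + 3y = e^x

The order is 2 (highest derivative is of order 2).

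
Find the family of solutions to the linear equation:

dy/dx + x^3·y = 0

Using integrating factor method:

General solution: y = Ce^(-x^4/4)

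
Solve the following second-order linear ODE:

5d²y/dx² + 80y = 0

Characteristic equation: 5r² + 80 = 0
Divide by 5: r² + 16 = 0
Roots: r = ±4i (complex conjugates)
General solution: y = C₁cos(4x) + C₂sin(4x)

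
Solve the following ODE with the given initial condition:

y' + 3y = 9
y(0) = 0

General solution: y = 3 + Ce^(-3x)
Applying y(0) = 0: C = 0 - 3 = -3
Particular solution: y = 3 - 3e^(-3x)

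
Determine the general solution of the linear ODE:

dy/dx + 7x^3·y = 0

Using integrating factor method:

General solution: y = Ce^(-7x^4/4)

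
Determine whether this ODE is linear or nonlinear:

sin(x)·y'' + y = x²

Linear (y and its derivatives appear to the first power only, no products of y terms)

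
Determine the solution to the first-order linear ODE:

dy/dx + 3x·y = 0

Using integrating factor method:

General solution: y = Ce^(-3x^2/2)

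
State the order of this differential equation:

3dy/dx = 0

The order is 1 (highest derivative is of order 1).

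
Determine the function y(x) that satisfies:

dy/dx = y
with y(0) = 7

General solution: y = Ce^x
Applying IC y(0) = 7:
Particular solution: y = 7e^x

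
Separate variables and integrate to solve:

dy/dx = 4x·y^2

Separating variables and integrating:
-1/y = 2x^2 + C

General solution: y^-1 = -2x^2 + C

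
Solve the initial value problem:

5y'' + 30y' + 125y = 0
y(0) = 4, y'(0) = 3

General solution: y = e^(-3x)(C₁cos(4x) + C₂sin(4x))
Complex roots r = -3 ± 4i
Applying ICs: C₁ = 4, C₂ = 15/4
Particular solution: y = e^(-3x)(4cos(4x) + (15/4)sin(4x))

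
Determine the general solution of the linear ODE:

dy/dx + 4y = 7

Using integrating factor method:

General solution: y = 7/4 + Ce^(-4x)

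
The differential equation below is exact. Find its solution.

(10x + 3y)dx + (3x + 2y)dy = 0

Verify exactness: ∂M/∂y = ∂N/∂x ✓
Find F(x,y) such that ∂F/∂x = M, ∂F/∂y = N
Solution: 5x² + 3xy + y² = C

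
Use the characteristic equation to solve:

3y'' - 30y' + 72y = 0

Characteristic equation: 3r² - 30r + 72 = 0
Divide by 3: r² - 10r + 24 = 0
Roots: r = 6, 4 (distinct real)
General solution: y = C₁e^(6x) + C₂e^(4x)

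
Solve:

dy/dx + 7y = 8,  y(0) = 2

General solution: y = 8/7 + Ce^(-7x)
Applying y(0) = 2: C = 2 - 8/7 = 6/7
Particular solution: y = 8/7 + (6/7)e^(-7x)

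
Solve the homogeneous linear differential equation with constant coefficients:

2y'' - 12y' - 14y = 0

Characteristic equation: 2r² - 12r - 14 = 0
Divide by 2: r² - 6r - 7 = 0
Roots: r = 7, -1 (distinct real)
General solution: y = C₁e^(7x) + C₂e^(-x)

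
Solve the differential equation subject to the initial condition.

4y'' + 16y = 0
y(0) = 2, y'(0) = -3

General solution: y = C₁cos(2x) + C₂sin(2x)
Complex roots r = ±2i
Applying ICs: C₁ = 2, C₂ = -3/2
Particular solution: y = 2cos(2x) - (3/2)sin(2x)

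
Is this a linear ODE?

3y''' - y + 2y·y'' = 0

No. Nonlinear (y·y'' term)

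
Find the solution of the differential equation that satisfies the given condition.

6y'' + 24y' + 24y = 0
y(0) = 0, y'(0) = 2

General solution: y = (C₁ + C₂x)e^(-2x)
Repeated root r = -2
Applying ICs: C₁ = 0, C₂ = 2
Particular solution: y = 2xe^(-2x)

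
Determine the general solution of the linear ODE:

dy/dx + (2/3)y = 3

Using integrating factor method:

General solution: y = 9/2 + Ce^(-2x/3)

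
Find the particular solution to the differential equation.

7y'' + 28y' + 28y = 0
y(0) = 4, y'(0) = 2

General solution: y = (C₁ + C₂x)e^(-2x)
Repeated root r = -2
Applying ICs: C₁ = 4, C₂ = 10
Particular solution: y = (4 + 10x)e^(-2x)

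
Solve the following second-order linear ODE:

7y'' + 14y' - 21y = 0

Characteristic equation: 7r² + 14r - 21 = 0
Divide by 7: r² + 2r - 3 = 0
Roots: r = 1, -3 (distinct real)
General solution: y = C₁e^x + C₂e^(-3x)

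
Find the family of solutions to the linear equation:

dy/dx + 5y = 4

Using integrating factor method:

General solution: y = 4/5 + Ce^(-5x)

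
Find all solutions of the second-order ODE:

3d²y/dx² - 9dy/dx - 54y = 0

Characteristic equation: 3r² - 9r - 54 = 0
Divide by 3: r² - 3r - 18 = 0
Roots: r = 6, -3 (distinct real)
General solution: y = C₁e^(6x) + C₂e^(-3x)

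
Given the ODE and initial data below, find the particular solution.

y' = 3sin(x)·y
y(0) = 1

General solution: y = Ce^(-3cos(x))
Applying IC y(0) = 1:
Particular solution: y = e^(3(1-cos(x)))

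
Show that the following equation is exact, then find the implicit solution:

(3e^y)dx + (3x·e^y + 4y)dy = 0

Verify exactness: ∂M/∂y = ∂N/∂x ✓
Find F(x,y) such that ∂F/∂x = M, ∂F/∂y = N
Solution: 3x·e^y + 2y² = C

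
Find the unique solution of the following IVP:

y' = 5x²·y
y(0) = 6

General solution: y = Ce^(5x³/3)
Applying IC y(0) = 6:
Particular solution: y = 6e^(5x³/3)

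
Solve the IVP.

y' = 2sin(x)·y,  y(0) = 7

General solution: y = Ce^(-2cos(x))
Applying IC y(0) = 7:
Particular solution: y = 7e^(2(1-cos(x)))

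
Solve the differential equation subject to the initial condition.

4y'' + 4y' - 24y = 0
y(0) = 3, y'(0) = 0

General solution: y = C₁e^(2x) + C₂e^(-3x)
Applying ICs: C₁ = 9/5, C₂ = 6/5
Particular solution: y = (9/5)e^(2x) + (6/5)e^(-3x)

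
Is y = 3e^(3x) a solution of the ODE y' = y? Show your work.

Verification:
y = 3e^(3x)
y' = 9e^(3x)
But y = 3e^(3x)
y' ≠ y — the derivative does not match

No, it is not a solution.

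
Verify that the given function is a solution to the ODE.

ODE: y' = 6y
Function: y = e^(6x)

Verification:
y = e^(6x)
y' = 6e^(6x)
6y = 6e^(6x)
y' = 6y ✓

Yes, it is a solution.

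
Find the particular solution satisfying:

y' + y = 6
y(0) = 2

General solution: y = 6 + Ce^(-x)
Applying y(0) = 2: C = 2 - 6 = -4
Particular solution: y = 6 - 4e^(-x)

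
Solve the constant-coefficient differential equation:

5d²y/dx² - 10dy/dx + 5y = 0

Characteristic equation: 5r² - 10r + 5 = 0
Divide by 5: r² - 2r + 1 = 0
Factored: (r - 1)² = 0
Repeated root: r = 1
General solution: y = (C₁ + C₂x)e^x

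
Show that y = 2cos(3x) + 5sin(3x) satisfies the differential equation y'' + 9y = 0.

Verification:
y'' = -18cos(3x) - 45sin(3x)
y'' + 9y = 0 ✓

Yes, it is a solution.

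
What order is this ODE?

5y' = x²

The order is 1 (highest derivative is of order 1).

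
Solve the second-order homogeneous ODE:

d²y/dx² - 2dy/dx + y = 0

Characteristic equation: r² - 2r + 1 = 0
Factored: (r - 1)² = 0
Repeated root: r = 1
General solution: y = (C₁ + C₂x)e^x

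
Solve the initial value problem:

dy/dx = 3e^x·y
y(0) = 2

General solution: y = Ce^(3e^x)
Applying IC y(0) = 2:
Particular solution: y = 2e^(3(e^x - 1))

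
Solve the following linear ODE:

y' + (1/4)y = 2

Using integrating factor method:

General solution: y = 8 + Ce^(-x/4)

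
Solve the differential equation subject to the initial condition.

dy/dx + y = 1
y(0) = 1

General solution: y = 1 + Ce^(-x)
Applying y(0) = 1: C = 1 - 1 = 0
Particular solution: y = 1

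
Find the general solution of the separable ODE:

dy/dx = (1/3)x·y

Separating variables and integrating:
ln|y| = x^2/6 + C

General solution: y = Ce^(x^2/6)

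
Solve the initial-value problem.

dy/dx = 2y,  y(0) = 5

General solution: y = Ce^(2x)
Applying IC y(0) = 5:
Particular solution: y = 5e^(2x)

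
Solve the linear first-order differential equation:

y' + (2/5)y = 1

Using integrating factor method:

General solution: y = 5/2 + Ce^(-2x/5)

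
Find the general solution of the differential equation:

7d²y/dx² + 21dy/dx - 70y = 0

Characteristic equation: 7r² + 21r - 70 = 0
Divide by 7: r² + 3r - 10 = 0
Roots: r = 2, -5 (distinct real)
General solution: y = C₁e^(2x) + C₂e^(-5x)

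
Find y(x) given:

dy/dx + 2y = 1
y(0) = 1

General solution: y = 1/2 + Ce^(-2x)
Applying y(0) = 1: C = 1 - 1/2 = 1/2
Particular solution: y = 1/2 + (1/2)e^(-2x)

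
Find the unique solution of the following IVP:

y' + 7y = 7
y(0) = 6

General solution: y = 1 + Ce^(-7x)
Applying y(0) = 6: C = 6 - 1 = 5
Particular solution: y = 1 + 5e^(-7x)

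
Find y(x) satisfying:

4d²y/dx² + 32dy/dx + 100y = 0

Characteristic equation: 4r² + 32r + 100 = 0
Divide by 4: r² + 8r + 25 = 0
Roots: r = -4 ± 3i (complex conjugates)
General solution: y = e^(-4x)(C₁cos(3x) + C₂sin(3x))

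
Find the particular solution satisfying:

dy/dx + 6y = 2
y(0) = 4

General solution: y = 1/3 + Ce^(-6x)
Applying y(0) = 4: C = 4 - 1/3 = 11/3
Particular solution: y = 1/3 + (11/3)e^(-6x)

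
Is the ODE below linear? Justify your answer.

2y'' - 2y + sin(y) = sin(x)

No. Nonlinear (sin(y) is nonlinear in y)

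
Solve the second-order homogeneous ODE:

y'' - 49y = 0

Characteristic equation: r² - 49 = 0
Roots: r = 7, -7 (distinct real)
General solution: y = C₁e^(7x) + C₂e^(-7x)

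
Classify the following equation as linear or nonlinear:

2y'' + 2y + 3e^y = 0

Nonlinear (e^y is nonlinear in y)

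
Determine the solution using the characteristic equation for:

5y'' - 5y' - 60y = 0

Characteristic equation: 5r² - 5r - 60 = 0
Divide by 5: r² - r - 12 = 0
Roots: r = 4, -3 (distinct real)
General solution: y = C₁e^(4x) + C₂e^(-3x)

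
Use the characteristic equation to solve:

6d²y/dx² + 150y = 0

Characteristic equation: 6r² + 150 = 0
Divide by 6: r² + 25 = 0
Roots: r = ±5i (complex conjugates)
General solution: y = C₁cos(5x) + C₂sin(5x)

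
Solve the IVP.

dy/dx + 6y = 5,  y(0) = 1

General solution: y = 5/6 + Ce^(-6x)
Applying y(0) = 1: C = 1 - 5/6 = 1/6
Particular solution: y = 5/6 + (1/6)e^(-6x)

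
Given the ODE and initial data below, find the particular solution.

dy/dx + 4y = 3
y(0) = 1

General solution: y = 3/4 + Ce^(-4x)
Applying y(0) = 1: C = 1 - 3/4 = 1/4
Particular solution: y = 3/4 + (1/4)e^(-4x)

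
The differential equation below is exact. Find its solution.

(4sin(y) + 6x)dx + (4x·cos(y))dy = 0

Verify exactness: ∂M/∂y = ∂N/∂x ✓
Find F(x,y) such that ∂F/∂x = M, ∂F/∂y = N
Solution: 4x·sin(y) + 3x² = C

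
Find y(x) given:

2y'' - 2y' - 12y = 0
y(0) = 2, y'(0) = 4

General solution: y = C₁e^(3x) + C₂e^(-2x)
Applying ICs: C₁ = 8/5, C₂ = 2/5
Particular solution: y = (8/5)e^(3x) + (2/5)e^(-2x)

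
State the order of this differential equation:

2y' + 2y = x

The order is 1 (highest derivative is of order 1).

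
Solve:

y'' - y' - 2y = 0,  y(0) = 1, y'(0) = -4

General solution: y = C₁e^(2x) + C₂e^(-x)
Applying ICs: C₁ = -1, C₂ = 2
Particular solution: y = -e^(2x) + 2e^(-x)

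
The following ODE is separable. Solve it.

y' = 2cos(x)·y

Separating variables and integrating:
ln|y| = 2sin(x) + C

General solution: y = Ce^(2sin(x))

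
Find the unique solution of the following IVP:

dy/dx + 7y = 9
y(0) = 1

General solution: y = 9/7 + Ce^(-7x)
Applying y(0) = 1: C = 1 - 9/7 = -2/7
Particular solution: y = 9/7 - (2/7)e^(-7x)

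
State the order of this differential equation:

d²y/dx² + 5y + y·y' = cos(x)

The order is 2 (highest derivative is of order 2).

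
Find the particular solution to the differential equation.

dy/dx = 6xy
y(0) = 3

General solution: y = Ce^(3x²)
Applying IC y(0) = 3:
Particular solution: y = 3e^(3x²)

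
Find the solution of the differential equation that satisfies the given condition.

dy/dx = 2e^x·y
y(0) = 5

General solution: y = Ce^(2e^x)
Applying IC y(0) = 5:
Particular solution: y = 5e^(2(e^x - 1))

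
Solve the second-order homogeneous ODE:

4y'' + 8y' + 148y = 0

Characteristic equation: 4r² + 8r + 148 = 0
Divide by 4: r² + 2r + 37 = 0
Roots: r = -1 ± 6i (complex conjugates)
General solution: y = e^(-x)(C₁cos(6x) + C₂sin(6x))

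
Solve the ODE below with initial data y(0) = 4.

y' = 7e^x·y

General solution: y = Ce^(7e^x)
Applying IC y(0) = 4:
Particular solution: y = 4e^(7(e^x - 1))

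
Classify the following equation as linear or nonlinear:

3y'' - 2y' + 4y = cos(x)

Linear (y and its derivatives appear to the first power only, no products of y terms)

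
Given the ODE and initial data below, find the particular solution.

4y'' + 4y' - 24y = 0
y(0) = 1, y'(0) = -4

General solution: y = C₁e^(2x) + C₂e^(-3x)
Applying ICs: C₁ = -1/5, C₂ = 6/5
Particular solution: y = -(1/5)e^(2x) + (6/5)e^(-3x)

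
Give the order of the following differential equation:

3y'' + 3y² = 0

The order is 2 (highest derivative is of order 2).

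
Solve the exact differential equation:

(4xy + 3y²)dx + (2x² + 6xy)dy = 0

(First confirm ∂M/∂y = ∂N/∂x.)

Verify exactness: ∂M/∂y = ∂N/∂x ✓
Find F(x,y) such that ∂F/∂x = M, ∂F/∂y = N
Solution: 2x²y + 3xy² = C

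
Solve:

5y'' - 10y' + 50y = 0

Characteristic equation: 5r² - 10r + 50 = 0
Divide by 5: r² - 2r + 10 = 0
Roots: r = 1 ± 3i (complex conjugates)
General solution: y = e^x(C₁cos(3x) + C₂sin(3x))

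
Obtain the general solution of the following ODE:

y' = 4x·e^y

Separating variables and integrating:
-e^(-y) = 2x² + C

General solution: y = -ln(C - 2x²)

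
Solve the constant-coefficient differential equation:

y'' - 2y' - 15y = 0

Characteristic equation: r² - 2r - 15 = 0
Roots: r = 5, -3 (distinct real)
General solution: y = C₁e^(5x) + C₂e^(-3x)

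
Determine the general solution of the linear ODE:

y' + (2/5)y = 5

Using integrating factor method:

General solution: y = 25/2 + Ce^(-2x/5)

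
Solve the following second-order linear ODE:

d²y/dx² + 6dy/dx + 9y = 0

Characteristic equation: r² + 6r + 9 = 0
Factored: (r + 3)² = 0
Repeated root: r = -3
General solution: y = (C₁ + C₂x)e^(-3x)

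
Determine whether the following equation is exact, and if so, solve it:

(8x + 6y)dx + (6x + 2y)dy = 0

Verify exactness: ∂M/∂y = ∂N/∂x ✓
Find F(x,y) such that ∂F/∂x = M, ∂F/∂y = N
Solution: 4x² + 6xy + y² = C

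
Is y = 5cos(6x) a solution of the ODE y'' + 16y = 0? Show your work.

Verification:
y'' = -180cos(6x)
y'' + 16y ≠ 0 (frequency mismatch: got 36 instead of 16)

No, it is not a solution.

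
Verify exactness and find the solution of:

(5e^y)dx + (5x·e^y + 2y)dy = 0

Verify exactness: ∂M/∂y = ∂N/∂x ✓
Find F(x,y) such that ∂F/∂x = M, ∂F/∂y = N
Solution: 5x·e^y + y² = C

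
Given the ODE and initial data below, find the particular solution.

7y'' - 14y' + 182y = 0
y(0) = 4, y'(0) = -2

General solution: y = e^x(C₁cos(5x) + C₂sin(5x))
Complex roots r = 1 ± 5i
Applying ICs: C₁ = 4, C₂ = -6/5
Particular solution: y = e^x(4cos(5x) - (6/5)sin(5x))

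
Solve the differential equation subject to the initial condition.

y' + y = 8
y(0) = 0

General solution: y = 8 + Ce^(-x)
Applying y(0) = 0: C = 0 - 8 = -8
Particular solution: y = 8 - 8e^(-x)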